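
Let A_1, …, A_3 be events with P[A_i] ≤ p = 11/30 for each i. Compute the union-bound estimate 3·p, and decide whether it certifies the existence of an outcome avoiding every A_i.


Union bound: P[∪_{i=1}^{3} A_i] ≤ Σ_i P[A_i] ≤ 3·p = 3·(11/30) = 11/10.
Numerically: 11/10 ≈ 1.100000.
Is 11/10 < 1? NO.
Since the bound 11/10 is ≥ 1, the union bound is uninformative here; it does NOT by itself certify existence.

3·p = 11/10 ≈ 1.100000; existence NOT certified by the union bound.


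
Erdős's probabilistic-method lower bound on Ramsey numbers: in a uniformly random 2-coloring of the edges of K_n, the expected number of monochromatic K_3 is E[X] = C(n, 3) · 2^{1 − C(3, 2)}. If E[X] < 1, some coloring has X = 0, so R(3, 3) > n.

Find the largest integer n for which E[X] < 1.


We need C(n, 3) · 2^{1 − 3} < 1, i.e. C(n, 3) < 2^{3 − 1} = 4.
Check values of n near the boundary:
  n = 3: C(3, 3) = 1; 1 < 4? YES
  n = 4: C(4, 3) = 4; 4 < 4? NO
  n = 5: C(5, 3) = 10; 10 < 4? NO
The largest n with C(n, 3) < 4 is n = 3 (where E[X] = 1/4 ≈ 0.250). Hence R(3, 3) > 3, i.e. R(3, 3) ≥ 4.

Largest n = 3; hence R(3, 3) > 3.


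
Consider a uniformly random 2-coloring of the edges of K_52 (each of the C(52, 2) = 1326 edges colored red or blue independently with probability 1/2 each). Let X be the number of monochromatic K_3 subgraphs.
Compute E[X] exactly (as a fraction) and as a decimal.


Let X = Σ_S X_S over the C(52, 3) = 22100 subsets S of size 3, where X_S = 1 if the K_3 on S is monochromatic.
For a fixed S, the K_3 on S has C(3, 2) = 3 edges. P[all 3 edges red] = (1/2)^3, and likewise for blue, so P[monochromatic] = 2·(1/2)^3 = 2^{1 − 3} = 1/4.
By linearity of expectation: E[X] = C(52, 3) · 2^{1 − 3} = 22100 · 1/4 = 5525.
Numerically: E[X] ≈ 5525.00000.

E[X] = C(52,3)·2^(1−C(3,2)) = 5525 ≈ 5525.00000.


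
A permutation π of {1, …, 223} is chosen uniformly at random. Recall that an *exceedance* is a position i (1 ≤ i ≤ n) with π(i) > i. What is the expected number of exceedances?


Write X = Σ_{i=1}^{223} X_i, where X_i = 1_{π(i) > i}.
For each fixed i, π(i) is uniform over {1, …, 223} (marginal of a uniform permutation), so P[π(i) > i] = (n − i)/n. Summing: Σ_{i=1}^{223} (n − i)/n = (0 + 1 + … + 222)/223 = 223(223 − 1)/(2·223) = (223 − 1)/2.
Hence E[X] = Σ_{i=1}^{223} (223 − i)/223 = 111 ≈ 111.000.

E[X] = 111 = 111.000.


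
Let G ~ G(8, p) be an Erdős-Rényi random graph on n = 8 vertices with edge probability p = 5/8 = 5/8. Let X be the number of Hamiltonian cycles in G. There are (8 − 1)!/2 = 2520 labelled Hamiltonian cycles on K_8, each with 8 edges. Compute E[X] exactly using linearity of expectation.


K_8 has (8 − 1)!/2 = 2520 labelled Hamiltonian cycles.
For each such Hamiltonian cycle H, let X_H = 1 if all 8 edges of H are present in G. Then P[X_H = 1] = p^{8} = (5/8)^{8} = 390625/16777216.
By linearity: E[X] = Σ_H E[X_H] = 2520 · p^{8} = 2520 · 390625/16777216 = 123046875/2097152.
Numerically: E[X] ≈ 58.6733.

E[X] = 2520 · (5/8)^{8} = 123046875/2097152 ≈ 58.6733.


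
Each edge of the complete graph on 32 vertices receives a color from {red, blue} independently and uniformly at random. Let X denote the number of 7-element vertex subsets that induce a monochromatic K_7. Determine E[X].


Let X = Σ_S X_S over the C(32, 7) = 3365856 subsets S of size 7, where X_S = 1 if the K_7 on S is monochromatic.
For a fixed S, the K_7 on S has C(7, 2) = 21 edges. P[all 21 edges red] = (1/2)^21, and likewise for blue, so P[monochromatic] = 2·(1/2)^21 = 2^{1 − 21} = 1/1048576.
Summing: E[X] = C(32, 7) · 2^{1 − 21} = 3365856 · 1/1048576 = 105183/32768.
Numerically: E[X] ≈ 3.2099.

E[X] = C(32,7)·2^(1−C(7,2)) = 105183/32768 ≈ 3.2099.


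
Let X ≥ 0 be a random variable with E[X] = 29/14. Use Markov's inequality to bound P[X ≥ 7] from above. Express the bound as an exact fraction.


μ = E[X] = 29/14, a = 7.
Markov: P[X ≥ 7] ≤ μ/a = (29/14)/7 = 29/98.
Numerically: ≈ 0.295918.
(Since a = 7 > μ = 2.071429, the bound 29/98 is < 1 and informative.)

P[X ≥ 7] ≤ 29/98 ≈ 0.295918.


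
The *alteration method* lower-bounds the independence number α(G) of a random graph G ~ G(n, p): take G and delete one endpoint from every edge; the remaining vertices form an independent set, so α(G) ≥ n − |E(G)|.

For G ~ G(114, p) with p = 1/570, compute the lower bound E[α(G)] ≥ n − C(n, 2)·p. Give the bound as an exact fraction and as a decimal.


E[|E(G)|] = C(114, 2)·p = 6441 · (1/570) = 113/10.
E[α(G)] ≥ n − E[|E(G)|] = 114 − 113/10 = 1027/10.
Numerically: ≈ 102.7000.
(This is only a lower bound; the true E[α(G)] may be larger.)

E[α(G)] ≥ 1027/10 ≈ 102.7000.


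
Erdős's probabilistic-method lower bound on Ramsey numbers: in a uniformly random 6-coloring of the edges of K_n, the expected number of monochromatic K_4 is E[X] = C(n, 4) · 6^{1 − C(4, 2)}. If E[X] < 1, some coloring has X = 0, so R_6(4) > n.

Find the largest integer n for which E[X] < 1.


We need C(n, 4) · 6^{1 − 6} < 1, i.e. C(n, 4) < 6^{6 − 1} = 7776.
Check values of n near the boundary:
  n = 19: C(19, 4) = 3876; 3876 < 7776? YES
  n = 20: C(20, 4) = 4845; 4845 < 7776? YES
  n = 21: C(21, 4) = 5985; 5985 < 7776? YES
  n = 22: C(22, 4) = 7315; 7315 < 7776? YES
  n = 23: C(23, 4) = 8855; 8855 < 7776? NO
  n = 24: C(24, 4) = 10626; 10626 < 7776? NO
  n = 25: C(25, 4) = 12650; 12650 < 7776? NO
The largest n with C(n, 4) < 7776 is n = 22 (where E[X] = 7315/7776 ≈ 0.94072). Hence R_6(4) > 22, i.e. R_6(4) ≥ 23.

Largest n = 22; hence R_6(4) > 22.


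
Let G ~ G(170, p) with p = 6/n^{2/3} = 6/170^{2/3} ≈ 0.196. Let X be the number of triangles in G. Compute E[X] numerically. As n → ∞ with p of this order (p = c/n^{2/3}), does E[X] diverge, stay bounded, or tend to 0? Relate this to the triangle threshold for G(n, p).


Number of potential triangles: C(170, 3) = 804440.
Each occurs with probability p³ ≈ (0.196)³ ≈ 7.47405e-03.
By linearity: E[X] = C(170, 3)·p³ ≈ 804440 · 7.47405e-03 ≈ 6012.424.
Since α = 2/3 < 1, p = c/n^{2/3} ≫ 1/n is above the triangle threshold p ~ 1/n. Asymptotically E[X] ~ (c³/6)·n^{3(1−α)} = (6³/6)·n^{1} → ∞; triangles are abundant w.h.p.

E[X] ≈ 6012.424; in regime p = Θ(1/n^{2/3}) E[X] diverges (above the triangle threshold p ~ 1/n).


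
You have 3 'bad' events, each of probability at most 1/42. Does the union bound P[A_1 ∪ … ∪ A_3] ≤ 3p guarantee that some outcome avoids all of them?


Union bound: P[∪_{i=1}^{3} A_i] ≤ Σ_i P[A_i] ≤ 3·p = 3·(1/42) = 1/14.
Numerically: 1/14 ≈ 0.0714286.
Is 1/14 < 1? YES.
Since P[∪ A_i] ≤ 1/14 < 1, the complement has P[∩ A_i^c] ≥ 1 − 1/14 = 13/14 > 0, so some outcome avoids every A_i.

3·p = 1/14 ≈ 0.0714286; existence CERTIFIED by the union bound.


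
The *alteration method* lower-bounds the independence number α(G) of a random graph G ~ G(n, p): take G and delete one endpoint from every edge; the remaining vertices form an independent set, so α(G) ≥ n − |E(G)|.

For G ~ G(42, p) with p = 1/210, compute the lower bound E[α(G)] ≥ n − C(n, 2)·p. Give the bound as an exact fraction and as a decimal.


E[|E(G)|] = C(42, 2)·p = 861 · (1/210) = 41/10.
E[α(G)] ≥ n − E[|E(G)|] = 42 − 41/10 = 379/10.
Numerically: ≈ 37.90000.
(This is only a lower bound; the true E[α(G)] may be larger.)

E[α(G)] ≥ 379/10 ≈ 37.90000.


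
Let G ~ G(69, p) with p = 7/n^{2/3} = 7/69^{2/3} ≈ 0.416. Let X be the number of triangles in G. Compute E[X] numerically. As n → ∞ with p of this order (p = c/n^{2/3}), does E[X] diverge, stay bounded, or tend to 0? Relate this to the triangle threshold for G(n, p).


Number of potential triangles: C(69, 3) = 52394.
Each occurs with probability p³ ≈ (0.416)³ ≈ 7.20437e-02.
By linearity: E[X] = C(69, 3)·p³ ≈ 52394 · 7.20437e-02 ≈ 3774.657.
Since α = 2/3 < 1, p = c/n^{2/3} ≫ 1/n is above the triangle threshold p ~ 1/n. Asymptotically E[X] ~ (c³/6)·n^{3(1−α)} = (7³/6)·n^{1} → ∞; triangles are abundant w.h.p.

E[X] ≈ 3774.657; in regime p = Θ(1/n^{2/3}) E[X] diverges (above the triangle threshold p ~ 1/n).


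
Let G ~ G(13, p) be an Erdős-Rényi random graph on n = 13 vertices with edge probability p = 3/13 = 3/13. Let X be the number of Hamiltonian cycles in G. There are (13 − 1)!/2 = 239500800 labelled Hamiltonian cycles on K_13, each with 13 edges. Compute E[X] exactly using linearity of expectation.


K_13 has (13 − 1)!/2 = 239500800 labelled Hamiltonian cycles.
For each such Hamiltonian cycle H, let X_H = 1 if all 13 edges of H are present in G. Then P[X_H = 1] = p^{13} = (3/13)^{13} = 1594323/302875106592253.
By linearity of expectation: E[X] = Σ_H E[X_H] = 239500800 · p^{13} = 239500800 · 1594323/302875106592253 = 381841633958400/302875106592253.
Numerically: E[X] ≈ 1.261.

E[X] = 239500800 · (3/13)^{13} = 381841633958400/302875106592253 ≈ 1.261.


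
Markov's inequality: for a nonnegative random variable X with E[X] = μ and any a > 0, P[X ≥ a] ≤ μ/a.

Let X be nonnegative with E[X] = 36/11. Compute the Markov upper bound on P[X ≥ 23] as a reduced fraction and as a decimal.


μ = E[X] = 36/11, a = 23.
Markov: P[X ≥ 23] ≤ μ/a = (36/11)/23 = 36/253.
Numerically: ≈ 0.142292.
(Since a = 23 > μ = 3.272727, the bound 36/253 is < 1 and informative.)

P[X ≥ 23] ≤ 36/253 ≈ 0.142292.


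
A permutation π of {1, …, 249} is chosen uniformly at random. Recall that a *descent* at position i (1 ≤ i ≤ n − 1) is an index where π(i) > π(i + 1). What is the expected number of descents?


Write X = Σ X_I over i = 1, …, 248, with X_I the indicator of one descent.
There are 248 indicators.
For each fixed i, the pair (π(i), π(i+1)) is a uniformly random ordered pair of distinct values from {1, …, 249}; by symmetry P[π(i) > π(i+1)] = 1/2.
By linearity: E[X] = 248 · (1/2) = (249 − 1) · (1/2) = 124 ≈ 124.000000.

E[X] = 124 = 124.000000.


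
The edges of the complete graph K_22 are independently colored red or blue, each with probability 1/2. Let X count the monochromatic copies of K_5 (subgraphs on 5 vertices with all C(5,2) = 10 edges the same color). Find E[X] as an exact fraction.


Let X = Σ_S X_S over the C(22, 5) = 26334 subsets S of size 5, where X_S = 1 if the K_5 on S is monochromatic.
For a fixed S, the K_5 on S has C(5, 2) = 10 edges. P[all 10 edges red] = (1/2)^10, and likewise for blue, so P[monochromatic] = 2·(1/2)^10 = 2^{1 − 10} = 1/512.
Summing: E[X] = C(22, 5) · 2^{1 − 10} = 26334 · 1/512 = 13167/256.
Numerically: E[X] ≈ 51.434.

E[X] = C(22,5)·2^(1−C(5,2)) = 13167/256 ≈ 51.434.


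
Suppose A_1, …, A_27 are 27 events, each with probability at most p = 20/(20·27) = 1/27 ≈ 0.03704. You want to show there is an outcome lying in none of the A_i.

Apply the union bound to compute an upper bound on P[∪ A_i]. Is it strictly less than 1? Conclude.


Union bound: P[∪_{i=1}^{27} A_i] ≤ Σ_i P[A_i] ≤ 27·p = 27·(1/27) = 1.
Numerically: 1 ≈ 1.00000.
Is 1 < 1? NO.
Since the bound 1 is ≥ 1, the union bound is uninformative here; it does NOT by itself certify existence.

27·p = 1 ≈ 1.00000; existence NOT certified by the union bound.


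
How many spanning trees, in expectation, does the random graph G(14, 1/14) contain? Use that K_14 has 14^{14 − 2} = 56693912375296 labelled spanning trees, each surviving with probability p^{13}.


K_14 has 14^{14 − 2} = 56693912375296 labelled spanning trees.
For each such spanning tree H, let X_H = 1 if all 13 edges of H are present in G. Then P[X_H = 1] = p^{13} = (1/14)^{13} = 1/793714773254144.
Summing the indicators: E[X] = Σ_H E[X_H] = 56693912375296 · p^{13} = 56693912375296 · 1/793714773254144 = 1/14.
Numerically: E[X] ≈ 0.0714.

E[X] = 56693912375296 · (1/14)^{13} = 1/14 ≈ 0.0714.


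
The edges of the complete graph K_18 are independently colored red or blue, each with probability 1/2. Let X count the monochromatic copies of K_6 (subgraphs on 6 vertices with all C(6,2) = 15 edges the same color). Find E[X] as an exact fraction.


Let X = Σ_S X_S over the C(18, 6) = 18564 subsets S of size 6, where X_S = 1 if the K_6 on S is monochromatic.
For a fixed S, the K_6 on S has C(6, 2) = 15 edges. P[all 15 edges red] = (1/2)^15, and likewise for blue, so P[monochromatic] = 2·(1/2)^15 = 2^{1 − 15} = 1/16384.
By linearity of expectation: E[X] = C(18, 6) · 2^{1 − 15} = 18564 · 1/16384 = 4641/4096.
Numerically: E[X] ≈ 1.133.

E[X] = C(18,6)·2^(1−C(6,2)) = 4641/4096 ≈ 1.133.


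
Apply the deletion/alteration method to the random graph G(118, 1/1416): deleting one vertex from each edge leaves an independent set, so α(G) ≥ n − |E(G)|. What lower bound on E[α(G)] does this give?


E[|E(G)|] = C(118, 2)·p = 6903 · (1/1416) = 39/8.
E[α(G)] ≥ n − E[|E(G)|] = 118 − 39/8 = 905/8.
Numerically: ≈ 113.12500.
(This is only a lower bound; the true E[α(G)] may be larger.)

E[α(G)] ≥ 905/8 ≈ 113.12500.


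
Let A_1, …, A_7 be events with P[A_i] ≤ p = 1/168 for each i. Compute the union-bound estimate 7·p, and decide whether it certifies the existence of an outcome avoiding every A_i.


Union bound: P[∪_{i=1}^{7} A_i] ≤ Σ_i P[A_i] ≤ 7·p = 7·(1/168) = 1/24.
Numerically: 1/24 ≈ 0.041667.
Is 1/24 < 1? YES.
Since P[∪ A_i] ≤ 1/24 < 1, the complement has P[∩ A_i^c] ≥ 1 − 1/24 = 23/24 > 0, so some outcome avoids every A_i.

7·p = 1/24 ≈ 0.041667; existence CERTIFIED by the union bound.


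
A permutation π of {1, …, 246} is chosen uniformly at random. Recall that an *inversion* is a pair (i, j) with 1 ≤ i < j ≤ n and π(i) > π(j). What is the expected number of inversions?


Write X = Σ X_I over the C(246, 2) = 30135 pairs i < j, with X_I the indicator of one inversion.
There are 30135 indicators.
For each fixed pair i < j, the values π(i) and π(j) are two distinct elements of {1, …, 246} in uniformly random order; by symmetry P[π(i) > π(j)] = 1/2.
By linearity: E[X] = 30135 · (1/2) = C(246, 2) · (1/2) = 30135/2 = 30135/2 ≈ 15067.5000.

E[X] = 30135/2 = 15067.5000.


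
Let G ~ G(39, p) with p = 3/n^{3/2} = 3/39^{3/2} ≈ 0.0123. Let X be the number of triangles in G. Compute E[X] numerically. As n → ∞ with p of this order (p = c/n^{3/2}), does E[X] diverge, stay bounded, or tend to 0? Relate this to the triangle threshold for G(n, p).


Number of potential triangles: C(39, 3) = 9139.
Each occurs with probability p³ ≈ (0.0123)³ ≈ 1.86884e-06.
By linearity: E[X] = C(39, 3)·p³ ≈ 9139 · 1.86884e-06 ≈ 0.017.
Since α = 3/2 > 1, p = c/n^{3/2} = o(1/n) is below the triangle threshold p ~ 1/n. Asymptotically E[X] ~ (c³/6)·n^{3(1−α)} = (3³/6)·n^{-1.5} → 0, so by Markov's inequality G has no triangles w.h.p.

E[X] ≈ 0.017; in regime p = Θ(1/n^{3/2}) E[X] tends to 0 (below the triangle threshold p ~ 1/n).


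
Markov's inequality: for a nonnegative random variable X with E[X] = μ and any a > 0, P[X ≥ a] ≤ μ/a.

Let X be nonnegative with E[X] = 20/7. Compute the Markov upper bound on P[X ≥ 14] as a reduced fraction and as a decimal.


μ = E[X] = 20/7, a = 14.
Markov: P[X ≥ 14] ≤ μ/a = (20/7)/14 = 10/49.
Numerically: ≈ 0.204082.
(Since a = 14 > μ = 2.857143, the bound 10/49 is < 1 and informative.)

P[X ≥ 14] ≤ 10/49 ≈ 0.204082.


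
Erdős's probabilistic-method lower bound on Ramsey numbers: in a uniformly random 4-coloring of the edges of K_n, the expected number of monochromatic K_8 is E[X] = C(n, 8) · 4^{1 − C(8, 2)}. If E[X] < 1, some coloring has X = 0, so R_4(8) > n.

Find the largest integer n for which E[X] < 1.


We need C(n, 8) · 4^{1 − 28} < 1, i.e. C(n, 8) < 4^{28 − 1} = 18014398509481984.
Check values of n near the boundary:
  n = 405: C(405, 8) = 16745853821188050; 16745853821188050 < 18014398509481984? YES
  n = 406: C(406, 8) = 17082453897995850; 17082453897995850 < 18014398509481984? YES
  n = 407: C(407, 8) = 17424959239309050; 17424959239309050 < 18014398509481984? YES
  n = 408: C(408, 8) = 17773458424095231; 17773458424095231 < 18014398509481984? YES
  n = 409: C(409, 8) = 18128041135797879; 18128041135797879 < 18014398509481984? NO
The largest n with C(n, 8) < 18014398509481984 is n = 408 (where E[X] = 17773458424095231/18014398509481984 ≈ 0.987). Hence R_4(8) > 408, i.e. R_4(8) ≥ 409.

Largest n = 408; hence R_4(8) > 408.


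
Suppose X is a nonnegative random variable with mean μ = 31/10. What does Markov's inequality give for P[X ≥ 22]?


μ = E[X] = 31/10, a = 22.
Markov: P[X ≥ 22] ≤ μ/a = (31/10)/22 = 31/220.
Numerically: ≈ 0.1409.
(Since a = 22 > μ = 3.1000, the bound 31/220 is < 1 and informative.)

P[X ≥ 22] ≤ 31/220 ≈ 0.1409.


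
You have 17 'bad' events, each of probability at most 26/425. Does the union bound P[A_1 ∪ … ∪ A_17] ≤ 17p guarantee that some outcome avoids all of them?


Union bound: P[∪_{i=1}^{17} A_i] ≤ Σ_i P[A_i] ≤ 17·p = 17·(26/425) = 26/25.
Numerically: 26/25 ≈ 1.0400000.
Is 26/25 < 1? NO.
Since the bound 26/25 is ≥ 1, the union bound is uninformative here; it does NOT by itself certify existence.

17·p = 26/25 ≈ 1.0400000; existence NOT certified by the union bound.


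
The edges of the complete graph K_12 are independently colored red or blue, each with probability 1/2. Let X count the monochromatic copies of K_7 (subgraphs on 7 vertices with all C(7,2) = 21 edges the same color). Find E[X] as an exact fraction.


Let X = Σ_S X_S over the C(12, 7) = 792 subsets S of size 7, where X_S = 1 if the K_7 on S is monochromatic.
For a fixed S, the K_7 on S has C(7, 2) = 21 edges. P[all 21 edges red] = (1/2)^21, and likewise for blue, so P[monochromatic] = 2·(1/2)^21 = 2^{1 − 21} = 1/1048576.
Summing: E[X] = C(12, 7) · 2^{1 − 21} = 792 · 1/1048576 = 99/131072.
Numerically: E[X] ≈ 0.000755.

E[X] = C(12,7)·2^(1−C(7,2)) = 99/131072 ≈ 0.000755.


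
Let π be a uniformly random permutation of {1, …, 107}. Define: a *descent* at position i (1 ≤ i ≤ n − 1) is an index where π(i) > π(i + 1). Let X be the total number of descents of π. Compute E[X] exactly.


Write X = Σ X_I over i = 1, …, 106, with X_I the indicator of one descent.
There are 106 indicators.
For each fixed i, the pair (π(i), π(i+1)) is a uniformly random ordered pair of distinct values from {1, …, 107}; by symmetry P[π(i) > π(i+1)] = 1/2.
By linearity: E[X] = 106 · (1/2) = (107 − 1) · (1/2) = 53 ≈ 53.000.

E[X] = 53 = 53.000.


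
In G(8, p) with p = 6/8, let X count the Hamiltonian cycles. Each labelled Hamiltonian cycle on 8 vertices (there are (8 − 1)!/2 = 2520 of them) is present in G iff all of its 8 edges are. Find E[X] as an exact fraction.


K_8 has (8 − 1)!/2 = 2520 labelled Hamiltonian cycles.
For each such Hamiltonian cycle H, let X_H = 1 if all 8 edges of H are present in G. Then P[X_H = 1] = p^{8} = (3/4)^{8} = 6561/65536.
By linearity of expectation: E[X] = Σ_H E[X_H] = 2520 · p^{8} = 2520 · 6561/65536 = 2066715/8192.
Numerically: E[X] ≈ 252.28.

E[X] = 2520 · (3/4)^{8} = 2066715/8192 ≈ 252.28.


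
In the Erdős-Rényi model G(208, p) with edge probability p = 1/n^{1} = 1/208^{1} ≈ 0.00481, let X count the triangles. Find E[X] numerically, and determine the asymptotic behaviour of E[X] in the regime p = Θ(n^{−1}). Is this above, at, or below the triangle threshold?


Number of potential triangles: C(208, 3) = 1478256.
Each occurs with probability p³ ≈ (0.00481)³ ≈ 1.11125e-07.
By linearity: E[X] = C(208, 3)·p³ ≈ 1478256 · 1.11125e-07 ≈ 0.164.
Here α = 1, so p = 1/n is exactly at the triangle threshold p ~ 1/n. Asymptotically E[X] → c³/6 = 1³/6 = 1/6 ≈ 0.167, a bounded constant. In this regime the triangle count is asymptotically Poisson(c³/6).

E[X] ≈ 0.164; in regime p = Θ(1/n^{1}) E[X] stays bounded (at the triangle threshold p ~ 1/n).


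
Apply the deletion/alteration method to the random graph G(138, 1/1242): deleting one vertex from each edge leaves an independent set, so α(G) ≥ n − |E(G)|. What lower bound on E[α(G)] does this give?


E[|E(G)|] = C(138, 2)·p = 9453 · (1/1242) = 137/18.
E[α(G)] ≥ n − E[|E(G)|] = 138 − 137/18 = 2347/18.
Numerically: ≈ 130.3889.
(This is only a lower bound; the true E[α(G)] may be larger.)

E[α(G)] ≥ 2347/18 ≈ 130.3889.


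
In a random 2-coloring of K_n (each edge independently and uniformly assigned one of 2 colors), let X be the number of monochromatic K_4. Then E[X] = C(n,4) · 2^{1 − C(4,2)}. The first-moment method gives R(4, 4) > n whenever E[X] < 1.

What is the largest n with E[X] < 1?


We need C(n, 4) · 2^{1 − 6} < 1, i.e. C(n, 4) < 2^{6 − 1} = 32.
Check values of n near the boundary:
  n = 4: C(4, 4) = 1; 1 < 32? YES
  n = 5: C(5, 4) = 5; 5 < 32? YES
  n = 6: C(6, 4) = 15; 15 < 32? YES
  n = 7: C(7, 4) = 35; 35 < 32? NO
  n = 8: C(8, 4) = 70; 70 < 32? NO
  n = 9: C(9, 4) = 126; 126 < 32? NO
The largest n with C(n, 4) < 32 is n = 6 (where E[X] = 15/32 ≈ 0.469). Hence R(4, 4) > 6, i.e. R(4, 4) ≥ 7.

Largest n = 6; hence R(4, 4) > 6.


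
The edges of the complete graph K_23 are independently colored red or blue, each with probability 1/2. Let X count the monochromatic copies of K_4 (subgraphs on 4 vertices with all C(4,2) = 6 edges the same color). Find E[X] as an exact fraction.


Let X = Σ_S X_S over the C(23, 4) = 8855 subsets S of size 4, where X_S = 1 if the K_4 on S is monochromatic.
For a fixed S, the K_4 on S has C(4, 2) = 6 edges. P[all 6 edges red] = (1/2)^6, and likewise for blue, so P[monochromatic] = 2·(1/2)^6 = 2^{1 − 6} = 1/32.
Summing: E[X] = C(23, 4) · 2^{1 − 6} = 8855 · 1/32 = 8855/32.
Numerically: E[X] ≈ 276.7188.

E[X] = C(23,4)·2^(1−C(4,2)) = 8855/32 ≈ 276.7188.


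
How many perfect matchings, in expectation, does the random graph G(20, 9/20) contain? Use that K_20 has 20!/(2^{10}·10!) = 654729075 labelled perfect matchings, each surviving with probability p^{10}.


K_20 has 20!/(2^{10}·10!) = 654729075 labelled perfect matchings.
For each such perfect matching H, let X_H = 1 if all 10 edges of H are present in G. Then P[X_H = 1] = p^{10} = (9/20)^{10} = 3486784401/10240000000000.
By linearity: E[X] = Σ_H E[X_H] = 654729075 · p^{10} = 654729075 · 3486784401/10240000000000 = 91315965023646363/409600000000.
Numerically: E[X] ≈ 2.229e+05.

E[X] = 654729075 · (9/20)^{10} = 91315965023646363/409600000000 ≈ 2.229e+05.


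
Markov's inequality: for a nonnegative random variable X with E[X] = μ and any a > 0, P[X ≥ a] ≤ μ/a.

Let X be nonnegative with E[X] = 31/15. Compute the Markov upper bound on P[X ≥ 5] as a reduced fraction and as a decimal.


μ = E[X] = 31/15, a = 5.
Markov: P[X ≥ 5] ≤ μ/a = (31/15)/5 = 31/75.
Numerically: ≈ 0.413333.
(Since a = 5 > μ = 2.066667, the bound 31/75 is < 1 and informative.)

P[X ≥ 5] ≤ 31/75 ≈ 0.413333.


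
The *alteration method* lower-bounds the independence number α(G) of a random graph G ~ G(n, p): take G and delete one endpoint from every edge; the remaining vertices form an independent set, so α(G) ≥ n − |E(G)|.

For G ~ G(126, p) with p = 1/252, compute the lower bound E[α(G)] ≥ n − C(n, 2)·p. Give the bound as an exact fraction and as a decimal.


E[|E(G)|] = C(126, 2)·p = 7875 · (1/252) = 125/4.
E[α(G)] ≥ n − E[|E(G)|] = 126 − 125/4 = 379/4.
Numerically: ≈ 94.75000.
(This is only a lower bound; the true E[α(G)] may be larger.)

E[α(G)] ≥ 379/4 ≈ 94.75000.


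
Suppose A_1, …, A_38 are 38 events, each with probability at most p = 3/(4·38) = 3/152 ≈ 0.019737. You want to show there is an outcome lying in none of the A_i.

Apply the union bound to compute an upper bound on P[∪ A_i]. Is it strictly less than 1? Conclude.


Union bound: P[∪_{i=1}^{38} A_i] ≤ Σ_i P[A_i] ≤ 38·p = 38·(3/152) = 3/4.
Numerically: 3/4 ≈ 0.750000.
Is 3/4 < 1? YES.
Since P[∪ A_i] ≤ 3/4 < 1, the complement has P[∩ A_i^c] ≥ 1 − 3/4 = 1/4 > 0, so some outcome avoids every A_i.

38·p = 3/4 ≈ 0.750000; existence CERTIFIED by the union bound.


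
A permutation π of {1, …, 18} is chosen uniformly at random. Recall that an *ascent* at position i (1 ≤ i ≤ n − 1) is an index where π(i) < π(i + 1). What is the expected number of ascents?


Write X = Σ X_I over i = 1, …, 17, with X_I the indicator of one ascent.
There are 17 indicators.
For each fixed i, the pair (π(i), π(i+1)) is a uniformly random ordered pair of distinct values from {1, …, 18}; by symmetry P[π(i) < π(i+1)] = 1/2.
By linearity: E[X] = 17 · (1/2) = (18 − 1) · (1/2) = 17/2 ≈ 8.500000.

E[X] = 17/2 = 8.500000.


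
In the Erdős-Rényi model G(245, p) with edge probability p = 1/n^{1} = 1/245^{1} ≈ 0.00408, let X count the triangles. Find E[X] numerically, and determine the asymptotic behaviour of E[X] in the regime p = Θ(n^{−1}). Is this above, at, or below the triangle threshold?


Number of potential triangles: C(245, 3) = 2421090.
Each occurs with probability p³ ≈ (0.00408)³ ≈ 6.79989e-08.
By linearity: E[X] = C(245, 3)·p³ ≈ 2421090 · 6.79989e-08 ≈ 0.165.
Here α = 1, so p = 1/n is exactly at the triangle threshold p ~ 1/n. Asymptotically E[X] → c³/6 = 1³/6 = 1/6 ≈ 0.167, a bounded constant. In this regime the triangle count is asymptotically Poisson(c³/6).

E[X] ≈ 0.165; in regime p = Θ(1/n^{1}) E[X] stays bounded (at the triangle threshold p ~ 1/n).


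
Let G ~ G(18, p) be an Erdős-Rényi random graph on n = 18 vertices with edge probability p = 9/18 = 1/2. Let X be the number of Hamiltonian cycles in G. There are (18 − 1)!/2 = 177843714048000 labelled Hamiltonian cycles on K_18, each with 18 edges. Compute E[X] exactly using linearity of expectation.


K_18 has (18 − 1)!/2 = 177843714048000 labelled Hamiltonian cycles.
For each such Hamiltonian cycle H, let X_H = 1 if all 18 edges of H are present in G. Then P[X_H = 1] = p^{18} = (1/2)^{18} = 1/262144.
By linearity: E[X] = Σ_H E[X_H] = 177843714048000 · p^{18} = 177843714048000 · 1/262144 = 10854718875/16.
Numerically: E[X] ≈ 6.7842e+08.

E[X] = 177843714048000 · (1/2)^{18} = 10854718875/16 ≈ 6.7842e+08.


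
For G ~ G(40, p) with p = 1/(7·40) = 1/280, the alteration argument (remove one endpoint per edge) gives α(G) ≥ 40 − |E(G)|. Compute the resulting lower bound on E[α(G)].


E[|E(G)|] = C(40, 2)·p = 780 · (1/280) = 39/14.
E[α(G)] ≥ n − E[|E(G)|] = 40 − 39/14 = 521/14.
Numerically: ≈ 37.214.
(This is only a lower bound; the true E[α(G)] may be larger.)

E[α(G)] ≥ 521/14 ≈ 37.214.


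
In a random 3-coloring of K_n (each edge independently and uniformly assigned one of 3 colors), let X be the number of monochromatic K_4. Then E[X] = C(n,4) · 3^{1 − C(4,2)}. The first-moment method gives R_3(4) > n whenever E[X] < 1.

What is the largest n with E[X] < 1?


We need C(n, 4) · 3^{1 − 6} < 1, i.e. C(n, 4) < 3^{6 − 1} = 243.
Check values of n near the boundary:
  n = 6: C(6, 4) = 15; 15 < 243? YES
  n = 7: C(7, 4) = 35; 35 < 243? YES
  n = 8: C(8, 4) = 70; 70 < 243? YES
  n = 9: C(9, 4) = 126; 126 < 243? YES
  n = 10: C(10, 4) = 210; 210 < 243? YES
  n = 11: C(11, 4) = 330; 330 < 243? NO
  n = 12: C(12, 4) = 495; 495 < 243? NO
The largest n with C(n, 4) < 243 is n = 10 (where E[X] = 70/81 ≈ 0.8641975). Hence R_3(4) > 10, i.e. R_3(4) ≥ 11.

Largest n = 10; hence R_3(4) > 10.


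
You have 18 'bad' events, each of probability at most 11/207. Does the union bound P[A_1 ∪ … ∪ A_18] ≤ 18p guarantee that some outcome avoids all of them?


Union bound: P[∪_{i=1}^{18} A_i] ≤ Σ_i P[A_i] ≤ 18·p = 18·(11/207) = 22/23.
Numerically: 22/23 ≈ 0.9565217.
Is 22/23 < 1? YES.
Since P[∪ A_i] ≤ 22/23 < 1, the complement has P[∩ A_i^c] ≥ 1 − 22/23 = 1/23 > 0, so some outcome avoids every A_i.

18·p = 22/23 ≈ 0.9565217; existence CERTIFIED by the union bound.


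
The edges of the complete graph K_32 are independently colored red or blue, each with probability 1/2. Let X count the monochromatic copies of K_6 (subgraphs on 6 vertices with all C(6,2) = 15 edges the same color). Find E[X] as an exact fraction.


Let X = Σ_S X_S over the C(32, 6) = 906192 subsets S of size 6, where X_S = 1 if the K_6 on S is monochromatic.
For a fixed S, the K_6 on S has C(6, 2) = 15 edges. P[all 15 edges red] = (1/2)^15, and likewise for blue, so P[monochromatic] = 2·(1/2)^15 = 2^{1 − 15} = 1/16384.
By linearity: E[X] = C(32, 6) · 2^{1 − 15} = 906192 · 1/16384 = 56637/1024.
Numerically: E[X] ≈ 55.30957.

E[X] = C(32,6)·2^(1−C(6,2)) = 56637/1024 ≈ 55.30957.


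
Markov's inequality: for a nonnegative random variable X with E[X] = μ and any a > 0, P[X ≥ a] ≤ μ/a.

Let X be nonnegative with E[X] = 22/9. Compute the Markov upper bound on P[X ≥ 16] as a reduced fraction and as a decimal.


μ = E[X] = 22/9, a = 16.
Markov: P[X ≥ 16] ≤ μ/a = (22/9)/16 = 11/72.
Numerically: ≈ 0.1528.
(Since a = 16 > μ = 2.4444, the bound 11/72 is < 1 and informative.)

P[X ≥ 16] ≤ 11/72 ≈ 0.1528.


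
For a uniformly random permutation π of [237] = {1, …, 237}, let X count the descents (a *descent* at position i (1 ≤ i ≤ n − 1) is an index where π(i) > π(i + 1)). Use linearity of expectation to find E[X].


Write X = Σ X_I over i = 1, …, 236, with X_I the indicator of one descent.
There are 236 indicators.
For each fixed i, the pair (π(i), π(i+1)) is a uniformly random ordered pair of distinct values from {1, …, 237}; by symmetry P[π(i) > π(i+1)] = 1/2.
By linearity: E[X] = 236 · (1/2) = (237 − 1) · (1/2) = 118 ≈ 118.00000.

E[X] = 118 = 118.00000.


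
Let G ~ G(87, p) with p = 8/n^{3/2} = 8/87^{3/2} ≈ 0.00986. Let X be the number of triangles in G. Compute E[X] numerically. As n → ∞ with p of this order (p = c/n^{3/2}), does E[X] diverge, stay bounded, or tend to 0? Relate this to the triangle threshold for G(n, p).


Number of potential triangles: C(87, 3) = 105995.
Each occurs with probability p³ ≈ (0.00986)³ ≈ 9.58150e-07.
By linearity: E[X] = C(87, 3)·p³ ≈ 105995 · 9.58150e-07 ≈ 0.102.
Since α = 3/2 > 1, p = c/n^{3/2} = o(1/n) is below the triangle threshold p ~ 1/n. Asymptotically E[X] ~ (c³/6)·n^{3(1−α)} = (8³/6)·n^{-1.5} → 0, so by Markov's inequality G has no triangles w.h.p.

E[X] ≈ 0.102; in regime p = Θ(1/n^{3/2}) E[X] tends to 0 (below the triangle threshold p ~ 1/n).


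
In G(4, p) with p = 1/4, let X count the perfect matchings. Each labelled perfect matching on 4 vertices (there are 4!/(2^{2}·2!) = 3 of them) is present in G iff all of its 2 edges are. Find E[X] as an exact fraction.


K_4 has 4!/(2^{2}·2!) = 3 labelled perfect matchings.
For each such perfect matching H, let X_H = 1 if all 2 edges of H are present in G. Then P[X_H = 1] = p^{2} = (1/4)^{2} = 1/16.
By linearity of expectation: E[X] = Σ_H E[X_H] = 3 · p^{2} = 3 · 1/16 = 3/16.
Numerically: E[X] ≈ 0.1875.

E[X] = 3 · (1/4)^{2} = 3/16 ≈ 0.1875.


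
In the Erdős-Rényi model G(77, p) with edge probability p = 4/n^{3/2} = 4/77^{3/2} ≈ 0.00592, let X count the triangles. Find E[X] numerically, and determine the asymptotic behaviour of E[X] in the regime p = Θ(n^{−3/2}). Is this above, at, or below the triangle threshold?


Number of potential triangles: C(77, 3) = 73150.
Each occurs with probability p³ ≈ (0.00592)³ ≈ 2.074778e-07.
By linearity: E[X] = C(77, 3)·p³ ≈ 73150 · 2.074778e-07 ≈ 0.0152.
Since α = 3/2 > 1, p = c/n^{3/2} = o(1/n) is below the triangle threshold p ~ 1/n. Asymptotically E[X] ~ (c³/6)·n^{3(1−α)} = (4³/6)·n^{-1.5} → 0, so by Markov's inequality G has no triangles w.h.p.

E[X] ≈ 0.0152; in regime p = Θ(1/n^{3/2}) E[X] tends to 0 (below the triangle threshold p ~ 1/n).


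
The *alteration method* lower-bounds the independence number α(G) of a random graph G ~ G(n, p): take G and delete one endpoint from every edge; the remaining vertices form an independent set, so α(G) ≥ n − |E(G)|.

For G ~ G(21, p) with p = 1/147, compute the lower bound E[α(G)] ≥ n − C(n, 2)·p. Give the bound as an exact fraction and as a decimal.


E[|E(G)|] = C(21, 2)·p = 210 · (1/147) = 10/7.
E[α(G)] ≥ n − E[|E(G)|] = 21 − 10/7 = 137/7.
Numerically: ≈ 19.57143.
(This is only a lower bound; the true E[α(G)] may be larger.)

E[α(G)] ≥ 137/7 ≈ 19.57143.


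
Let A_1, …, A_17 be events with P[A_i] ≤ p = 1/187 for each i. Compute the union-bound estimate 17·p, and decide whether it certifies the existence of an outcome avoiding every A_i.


Union bound: P[∪_{i=1}^{17} A_i] ≤ Σ_i P[A_i] ≤ 17·p = 17·(1/187) = 1/11.
Numerically: 1/11 ≈ 0.090909.
Is 1/11 < 1? YES.
Since P[∪ A_i] ≤ 1/11 < 1, the complement has P[∩ A_i^c] ≥ 1 − 1/11 = 10/11 > 0, so some outcome avoids every A_i.

17·p = 1/11 ≈ 0.090909; existence CERTIFIED by the union bound.


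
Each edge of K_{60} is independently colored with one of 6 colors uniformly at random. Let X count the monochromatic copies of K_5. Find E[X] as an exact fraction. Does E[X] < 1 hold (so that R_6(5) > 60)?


E[X] = C(60, 5) · 6^{1 − 10} = 5461512 · 6^{−9} = 5461512/10077696.
As a reduced fraction: E[X] = 227563/419904 ≈ 0.5419.
Is E[X] < 1? YES.
Since E[X] < 1, there exists a 6-coloring of K_{60} with no monochromatic K_5; hence R_6(5) > 60.

E[X] = 227563/419904 ≈ 0.5419; E[X] < 1, so R_6(5) > 60.


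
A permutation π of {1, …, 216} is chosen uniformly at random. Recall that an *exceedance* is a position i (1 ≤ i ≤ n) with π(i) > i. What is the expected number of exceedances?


Write X = Σ_{i=1}^{216} X_i, where X_i = 1_{π(i) > i}.
For each fixed i, π(i) is uniform over {1, …, 216} (marginal of a uniform permutation), so P[π(i) > i] = (n − i)/n. Summing: Σ_{i=1}^{216} (n − i)/n = (0 + 1 + … + 215)/216 = 216(216 − 1)/(2·216) = (216 − 1)/2.
Hence E[X] = Σ_{i=1}^{216} (216 − i)/216 = 215/2 ≈ 107.50000.

E[X] = 215/2 = 107.50000.


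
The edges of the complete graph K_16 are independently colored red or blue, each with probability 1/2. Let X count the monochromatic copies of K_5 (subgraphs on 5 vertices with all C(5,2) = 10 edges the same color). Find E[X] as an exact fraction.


Let X = Σ_S X_S over the C(16, 5) = 4368 subsets S of size 5, where X_S = 1 if the K_5 on S is monochromatic.
For a fixed S, the K_5 on S has C(5, 2) = 10 edges. P[all 10 edges red] = (1/2)^10, and likewise for blue, so P[monochromatic] = 2·(1/2)^10 = 2^{1 − 10} = 1/512.
By linearity: E[X] = C(16, 5) · 2^{1 − 10} = 4368 · 1/512 = 273/32.
Numerically: E[X] ≈ 8.531.

E[X] = C(16,5)·2^(1−C(5,2)) = 273/32 ≈ 8.531.


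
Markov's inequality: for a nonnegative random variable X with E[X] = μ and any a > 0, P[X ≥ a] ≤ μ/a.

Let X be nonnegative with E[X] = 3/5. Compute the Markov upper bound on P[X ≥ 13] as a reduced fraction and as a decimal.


μ = E[X] = 3/5, a = 13.
Markov: P[X ≥ 13] ≤ μ/a = (3/5)/13 = 3/65.
Numerically: ≈ 0.046154.
(Since a = 13 > μ = 0.600000, the bound 3/65 is < 1 and informative.)

P[X ≥ 13] ≤ 3/65 ≈ 0.046154.


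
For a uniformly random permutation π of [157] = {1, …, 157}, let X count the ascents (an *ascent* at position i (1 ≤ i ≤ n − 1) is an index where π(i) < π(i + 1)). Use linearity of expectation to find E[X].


Write X = Σ X_I over i = 1, …, 156, with X_I the indicator of one ascent.
There are 156 indicators.
For each fixed i, the pair (π(i), π(i+1)) is a uniformly random ordered pair of distinct values from {1, …, 157}; by symmetry P[π(i) < π(i+1)] = 1/2.
By linearity: E[X] = 156 · (1/2) = (157 − 1) · (1/2) = 78 ≈ 78.000.

E[X] = 78 = 78.000.


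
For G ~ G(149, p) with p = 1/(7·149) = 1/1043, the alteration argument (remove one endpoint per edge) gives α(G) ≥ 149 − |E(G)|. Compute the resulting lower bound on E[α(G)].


E[|E(G)|] = C(149, 2)·p = 11026 · (1/1043) = 74/7.
E[α(G)] ≥ n − E[|E(G)|] = 149 − 74/7 = 969/7.
Numerically: ≈ 138.429.
(This is only a lower bound; the true E[α(G)] may be larger.)

E[α(G)] ≥ 969/7 ≈ 138.429.


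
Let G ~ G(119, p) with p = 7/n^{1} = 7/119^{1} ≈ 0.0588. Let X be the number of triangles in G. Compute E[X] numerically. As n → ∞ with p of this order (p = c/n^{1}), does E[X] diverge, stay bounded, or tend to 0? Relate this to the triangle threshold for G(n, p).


Number of potential triangles: C(119, 3) = 273819.
Each occurs with probability p³ ≈ (0.0588)³ ≈ 2.03542e-04.
By linearity: E[X] = C(119, 3)·p³ ≈ 273819 · 2.03542e-04 ≈ 55.734.
Here α = 1, so p = 7/n is exactly at the triangle threshold p ~ 1/n. Asymptotically E[X] → c³/6 = 7³/6 = 343/6 ≈ 57.167, a bounded constant. In this regime the triangle count is asymptotically Poisson(c³/6).

E[X] ≈ 55.734; in regime p = Θ(1/n^{1}) E[X] stays bounded (at the triangle threshold p ~ 1/n).


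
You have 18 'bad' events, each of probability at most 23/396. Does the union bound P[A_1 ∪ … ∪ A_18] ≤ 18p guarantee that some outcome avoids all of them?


Union bound: P[∪_{i=1}^{18} A_i] ≤ Σ_i P[A_i] ≤ 18·p = 18·(23/396) = 23/22.
Numerically: 23/22 ≈ 1.04545.
Is 23/22 < 1? NO.
Since the bound 23/22 is ≥ 1, the union bound is uninformative here; it does NOT by itself certify existence.

18·p = 23/22 ≈ 1.04545; existence NOT certified by the union bound.


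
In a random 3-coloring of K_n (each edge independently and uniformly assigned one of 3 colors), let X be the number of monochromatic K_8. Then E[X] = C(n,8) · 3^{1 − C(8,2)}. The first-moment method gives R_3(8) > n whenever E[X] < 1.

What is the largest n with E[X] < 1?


We need C(n, 8) · 3^{1 − 28} < 1, i.e. C(n, 8) < 3^{28 − 1} = 7625597484987.
Check values of n near the boundary:
  n = 153: C(153, 8) = 6183023199255; 6183023199255 < 7625597484987? YES
  n = 154: C(154, 8) = 6521818990995; 6521818990995 < 7625597484987? YES
  n = 155: C(155, 8) = 6876747915675; 6876747915675 < 7625597484987? YES
  n = 156: C(156, 8) = 7248464019225; 7248464019225 < 7625597484987? YES
  n = 157: C(157, 8) = 7637643295425; 7637643295425 < 7625597484987? NO
  n = 158: C(158, 8) = 8044984271181; 8044984271181 < 7625597484987? NO
The largest n with C(n, 8) < 7625597484987 is n = 156 (where E[X] = 805384891025/847288609443 ≈ 0.951). Hence R_3(8) > 156, i.e. R_3(8) ≥ 157.

Largest n = 156; hence R_3(8) > 156.


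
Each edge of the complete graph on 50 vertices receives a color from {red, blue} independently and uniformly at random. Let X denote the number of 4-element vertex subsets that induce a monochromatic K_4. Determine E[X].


Let X = Σ_S X_S over the C(50, 4) = 230300 subsets S of size 4, where X_S = 1 if the K_4 on S is monochromatic.
For a fixed S, the K_4 on S has C(4, 2) = 6 edges. P[all 6 edges red] = (1/2)^6, and likewise for blue, so P[monochromatic] = 2·(1/2)^6 = 2^{1 − 6} = 1/32.
Summing: E[X] = C(50, 4) · 2^{1 − 6} = 230300 · 1/32 = 57575/8.
Numerically: E[X] ≈ 7196.8750.

E[X] = C(50,4)·2^(1−C(4,2)) = 57575/8 ≈ 7196.8750.


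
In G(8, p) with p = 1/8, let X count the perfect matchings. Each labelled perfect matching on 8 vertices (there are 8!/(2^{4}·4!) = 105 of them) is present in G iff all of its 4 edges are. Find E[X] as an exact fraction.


K_8 has 8!/(2^{4}·4!) = 105 labelled perfect matchings.
For each such perfect matching H, let X_H = 1 if all 4 edges of H are present in G. Then P[X_H = 1] = p^{4} = (1/8)^{4} = 1/4096.
Summing the indicators: E[X] = Σ_H E[X_H] = 105 · p^{4} = 105 · 1/4096 = 105/4096.
Numerically: E[X] ≈ 0.02563.

E[X] = 105 · (1/8)^{4} = 105/4096 ≈ 0.02563.


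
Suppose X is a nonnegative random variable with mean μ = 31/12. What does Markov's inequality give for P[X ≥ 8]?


μ = E[X] = 31/12, a = 8.
Markov: P[X ≥ 8] ≤ μ/a = (31/12)/8 = 31/96.
Numerically: ≈ 0.32292.
(Since a = 8 > μ = 2.58333, the bound 31/96 is < 1 and informative.)

P[X ≥ 8] ≤ 31/96 ≈ 0.32292.


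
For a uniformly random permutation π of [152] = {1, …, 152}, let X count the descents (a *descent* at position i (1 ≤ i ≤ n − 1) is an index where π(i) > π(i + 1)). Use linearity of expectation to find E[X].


Write X = Σ X_I over i = 1, …, 151, with X_I the indicator of one descent.
There are 151 indicators.
For each fixed i, the pair (π(i), π(i+1)) is a uniformly random ordered pair of distinct values from {1, …, 152}; by symmetry P[π(i) > π(i+1)] = 1/2.
By linearity: E[X] = 151 · (1/2) = (152 − 1) · (1/2) = 151/2 ≈ 75.500000.

E[X] = 151/2 = 75.500000.
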